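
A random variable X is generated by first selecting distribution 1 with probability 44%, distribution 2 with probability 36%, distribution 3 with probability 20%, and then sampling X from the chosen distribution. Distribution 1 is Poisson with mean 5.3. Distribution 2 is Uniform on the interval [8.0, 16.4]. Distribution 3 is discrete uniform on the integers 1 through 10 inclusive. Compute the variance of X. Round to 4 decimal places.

Per component, 1: μ=5.3, E[X²]=33.39; 2: μ=12.2, E[X²]=154.72; 3: μ=5.5, E[X²]=38.5.
E[X] = 0.44·5.3 + 0.36·12.2 + 0.2·5.5 = 7.824.
E[X²] = 0.44·33.39 + 0.36·154.72 + 0.2·38.5 = 78.0908.
Var(X) = E[X²] − (E[X])² = 78.0908 − 61.215 = 16.8758.

16.8758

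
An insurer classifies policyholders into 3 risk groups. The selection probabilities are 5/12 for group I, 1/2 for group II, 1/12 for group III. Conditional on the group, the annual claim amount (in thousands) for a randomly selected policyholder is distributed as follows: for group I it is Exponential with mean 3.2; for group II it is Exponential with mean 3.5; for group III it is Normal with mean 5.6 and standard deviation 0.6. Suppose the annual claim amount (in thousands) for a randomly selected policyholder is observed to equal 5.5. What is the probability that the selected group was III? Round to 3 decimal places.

Likelihoods f(5.5 | ·): I: 0.0560282; II: 0.0593566; III: 0.655733.
Posterior ∝ prior × likelihood. Numerator for III: 0.0833333·0.655733 = 0.0546444.
Normalizing constant: 0.416667·0.0560282 + 0.5·0.0593566 + 0.0833333·0.655733 = 0.107668.
P(III | observation) = 0.0546444 / 0.107668 = 0.507528.

0.508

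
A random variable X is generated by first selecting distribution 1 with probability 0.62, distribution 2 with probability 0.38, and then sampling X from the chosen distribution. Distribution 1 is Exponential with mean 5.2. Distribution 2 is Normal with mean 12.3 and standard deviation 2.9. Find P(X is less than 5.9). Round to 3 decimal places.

0.426

Conditional on each component, P(X < 5.9): 1: 0.678454; 2: 0.0136606.
By total probability, P(X < 5.9) = 0.62·0.678454 + 0.38·0.0136606 = 0.425833.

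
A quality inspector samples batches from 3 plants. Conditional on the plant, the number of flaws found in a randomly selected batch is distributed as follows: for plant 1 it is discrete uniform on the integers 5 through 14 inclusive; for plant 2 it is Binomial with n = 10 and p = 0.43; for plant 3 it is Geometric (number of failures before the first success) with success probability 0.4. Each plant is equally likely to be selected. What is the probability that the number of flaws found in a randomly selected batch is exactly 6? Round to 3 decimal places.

0.086

Conditional on each plant, P(X = 6): 1: 0.1; 2: 0.140129; 3: 0.0186624.
By total probability, P(X = 6) = 0.333333·0.1 + 0.333333·0.140129 + 0.333333·0.0186624 = 0.086264.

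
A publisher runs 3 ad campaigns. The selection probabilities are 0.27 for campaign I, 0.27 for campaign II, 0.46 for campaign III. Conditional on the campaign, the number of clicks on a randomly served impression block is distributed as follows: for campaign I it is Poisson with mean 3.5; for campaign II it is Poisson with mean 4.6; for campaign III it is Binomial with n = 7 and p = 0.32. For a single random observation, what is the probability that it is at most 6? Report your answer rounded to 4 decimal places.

Conditional on each campaign, P(X ≤ 6): I: 0.934712; II: 0.818029; III: 0.999656.
By total probability, P(X ≤ 6) = 0.27·0.934712 + 0.27·0.818029 + 0.46·0.999656 = 0.933082.

0.9331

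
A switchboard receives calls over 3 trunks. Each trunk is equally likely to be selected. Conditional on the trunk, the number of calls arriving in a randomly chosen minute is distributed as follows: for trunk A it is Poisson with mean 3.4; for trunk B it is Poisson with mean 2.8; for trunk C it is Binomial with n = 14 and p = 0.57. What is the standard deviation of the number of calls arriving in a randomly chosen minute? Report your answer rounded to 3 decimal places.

2.926

Per component, A: μ=3.4, E[X²]=14.96; B: μ=2.8, E[X²]=10.64; C: μ=7.98, E[X²]=67.1118.
E[X] = 0.333333·3.4 + 0.333333·2.8 + 0.333333·7.98 = 4.72667.
E[X²] = 0.333333·14.96 + 0.333333·10.64 + 0.333333·67.1118 = 30.9039.
Var(X) = E[X²] − (E[X])² = 30.9039 − 22.3414 = 8.56256.
SD(X) = √8.56256 = 2.92618.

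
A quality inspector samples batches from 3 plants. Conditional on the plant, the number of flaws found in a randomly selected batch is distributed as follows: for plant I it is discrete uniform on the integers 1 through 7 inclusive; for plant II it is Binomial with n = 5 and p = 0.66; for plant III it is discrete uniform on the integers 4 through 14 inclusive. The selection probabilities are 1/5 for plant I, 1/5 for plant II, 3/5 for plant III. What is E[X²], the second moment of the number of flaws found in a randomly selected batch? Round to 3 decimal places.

61.002

For each component E[X²] = Var + (mean)², giving I: 20; II: 12.012; III: 91.
Overall E[X²] = 0.2·20 + 0.2·12.012 + 0.6·91 = 61.0024.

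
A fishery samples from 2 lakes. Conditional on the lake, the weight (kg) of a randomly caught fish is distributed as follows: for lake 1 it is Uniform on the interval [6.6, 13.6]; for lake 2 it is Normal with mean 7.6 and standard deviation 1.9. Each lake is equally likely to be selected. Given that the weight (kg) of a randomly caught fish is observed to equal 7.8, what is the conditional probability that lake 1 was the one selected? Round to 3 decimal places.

0.406

Likelihoods f(7.8 | ·): 1: 0.142857; 2: 0.20881.
Posterior ∝ prior × likelihood. Numerator for 1: 0.5·0.142857 = 0.0714286.
Normalizing constant: 0.5·0.142857 + 0.5·0.20881 = 0.175833.
P(1 | observation) = 0.0714286 / 0.175833 = 0.406229.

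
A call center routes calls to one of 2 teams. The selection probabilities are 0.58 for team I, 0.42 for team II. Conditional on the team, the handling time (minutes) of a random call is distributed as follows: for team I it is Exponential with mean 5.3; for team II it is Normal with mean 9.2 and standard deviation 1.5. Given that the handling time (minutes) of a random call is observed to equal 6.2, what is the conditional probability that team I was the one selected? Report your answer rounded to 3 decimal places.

Likelihoods f(6.2 | ·): I: 0.0585709; II: 0.035994.
Posterior ∝ prior × likelihood. Numerator for I: 0.58·0.0585709 = 0.0339711.
Normalizing constant: 0.58·0.0585709 + 0.42·0.035994 = 0.0490886.
P(I | observation) = 0.0339711 / 0.0490886 = 0.692037.

0.692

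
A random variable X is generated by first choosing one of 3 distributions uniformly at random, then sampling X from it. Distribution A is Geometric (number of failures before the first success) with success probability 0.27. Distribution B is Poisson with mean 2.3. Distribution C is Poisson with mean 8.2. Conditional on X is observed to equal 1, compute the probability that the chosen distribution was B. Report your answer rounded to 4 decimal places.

0.5363

Likelihoods P(X=1 | ·): A: 0.1971; B: 0.230595; C: 0.00225216.
Posterior ∝ prior × likelihood. Numerator for B: 0.333333·0.230595 = 0.0768651.
Normalizing constant: 0.333333·0.1971 + 0.333333·0.230595 + 0.333333·0.00225216 = 0.143316.
P(B | observation) = 0.0768651 / 0.143316 = 0.536334.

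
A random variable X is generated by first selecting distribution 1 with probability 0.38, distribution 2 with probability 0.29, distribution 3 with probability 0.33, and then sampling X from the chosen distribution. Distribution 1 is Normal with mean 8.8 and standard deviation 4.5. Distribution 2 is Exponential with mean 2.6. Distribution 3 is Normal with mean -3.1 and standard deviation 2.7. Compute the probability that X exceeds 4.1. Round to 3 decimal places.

Conditional on each component, P(X > 4.1): 1: 0.85186; 2: 0.20661; 3: 0.00383038.
By total probability, P(X > 4.1) = 0.38·0.85186 + 0.29·0.20661 + 0.33·0.00383038 = 0.384888.

0.385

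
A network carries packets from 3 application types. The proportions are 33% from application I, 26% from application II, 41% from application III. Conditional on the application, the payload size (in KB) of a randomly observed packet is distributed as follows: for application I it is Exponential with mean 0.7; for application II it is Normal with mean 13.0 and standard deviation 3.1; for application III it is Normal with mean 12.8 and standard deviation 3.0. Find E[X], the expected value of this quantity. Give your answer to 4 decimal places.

Component means — I: 0.7; II: 13; III: 12.8.
E[X] = 0.33·0.7 + 0.26·13 + 0.41·12.8 = 8.859.

8.8590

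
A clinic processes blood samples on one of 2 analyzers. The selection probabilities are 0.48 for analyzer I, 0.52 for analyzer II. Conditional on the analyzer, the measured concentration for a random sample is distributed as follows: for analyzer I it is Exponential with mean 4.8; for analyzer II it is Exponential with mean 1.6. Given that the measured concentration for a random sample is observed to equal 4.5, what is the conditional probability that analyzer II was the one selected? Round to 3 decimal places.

Likelihoods f(4.5 | ·): I: 0.0815845; II: 0.0375342.
Posterior ∝ prior × likelihood. Numerator for II: 0.52·0.0375342 = 0.0195178.
Normalizing constant: 0.48·0.0815845 + 0.52·0.0375342 = 0.0586783.
P(II | observation) = 0.0195178 / 0.0586783 = 0.332623.

0.333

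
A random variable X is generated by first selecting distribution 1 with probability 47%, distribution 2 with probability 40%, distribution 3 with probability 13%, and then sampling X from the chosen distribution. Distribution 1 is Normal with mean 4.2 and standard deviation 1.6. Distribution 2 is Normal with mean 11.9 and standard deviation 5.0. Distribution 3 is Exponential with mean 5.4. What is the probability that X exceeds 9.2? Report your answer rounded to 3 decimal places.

Conditional on each component, P(X > 9.2): 1: 0.000889025; 2: 0.705401; 3: 0.182008.
By total probability, P(X > 9.2) = 0.47·0.000889025 + 0.4·0.705401 + 0.13·0.182008 = 0.306239.

0.306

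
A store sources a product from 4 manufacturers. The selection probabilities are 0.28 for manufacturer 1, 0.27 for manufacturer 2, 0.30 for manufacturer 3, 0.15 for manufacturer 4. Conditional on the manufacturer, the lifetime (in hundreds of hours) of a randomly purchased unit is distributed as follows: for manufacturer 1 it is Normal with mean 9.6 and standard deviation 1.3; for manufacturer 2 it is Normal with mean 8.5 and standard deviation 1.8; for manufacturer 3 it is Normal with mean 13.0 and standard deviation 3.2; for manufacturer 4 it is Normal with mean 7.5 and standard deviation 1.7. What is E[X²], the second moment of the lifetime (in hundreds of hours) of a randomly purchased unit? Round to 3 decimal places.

109.303

For each component E[X²] = Var + (mean)², giving 1: 93.85; 2: 75.49; 3: 179.24; 4: 59.14.
Overall E[X²] = 0.28·93.85 + 0.27·75.49 + 0.3·179.24 + 0.15·59.14 = 109.303.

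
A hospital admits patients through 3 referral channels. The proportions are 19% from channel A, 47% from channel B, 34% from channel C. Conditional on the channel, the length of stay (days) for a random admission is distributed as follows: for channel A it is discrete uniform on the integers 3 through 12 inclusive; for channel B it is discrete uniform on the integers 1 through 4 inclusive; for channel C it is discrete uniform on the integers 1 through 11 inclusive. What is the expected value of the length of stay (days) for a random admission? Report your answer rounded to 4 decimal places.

Component means — A: 7.5; B: 2.5; C: 6.
E[X] = 0.19·7.5 + 0.47·2.5 + 0.34·6 = 4.64.

4.6400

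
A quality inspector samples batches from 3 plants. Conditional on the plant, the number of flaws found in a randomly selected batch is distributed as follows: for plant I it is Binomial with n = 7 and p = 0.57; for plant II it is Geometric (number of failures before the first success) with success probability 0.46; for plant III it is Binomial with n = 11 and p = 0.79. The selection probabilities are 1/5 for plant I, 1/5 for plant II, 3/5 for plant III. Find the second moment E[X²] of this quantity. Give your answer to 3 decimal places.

50.718

For each component E[X²] = Var + (mean)², giving I: 17.6358; II: 3.93006; III: 77.341.
Overall E[X²] = 0.2·17.6358 + 0.2·3.93006 + 0.6·77.341 = 50.7178.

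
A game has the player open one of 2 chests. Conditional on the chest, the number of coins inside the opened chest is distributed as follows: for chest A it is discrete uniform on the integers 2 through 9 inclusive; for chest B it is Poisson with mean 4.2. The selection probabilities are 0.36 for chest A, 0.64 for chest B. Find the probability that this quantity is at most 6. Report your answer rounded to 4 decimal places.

Conditional on each chest, P(X ≤ 6): A: 0.625; B: 0.867464.
By total probability, P(X ≤ 6) = 0.36·0.625 + 0.64·0.867464 = 0.780177.

0.7802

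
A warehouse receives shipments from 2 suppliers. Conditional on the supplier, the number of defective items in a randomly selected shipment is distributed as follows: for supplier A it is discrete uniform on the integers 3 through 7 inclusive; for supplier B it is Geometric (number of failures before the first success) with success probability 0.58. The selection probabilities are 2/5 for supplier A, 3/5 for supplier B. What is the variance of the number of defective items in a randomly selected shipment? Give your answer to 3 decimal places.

5.937

Per component, A: μ=5, E[X²]=27; B: μ=0.724138, E[X²]=1.77289.
E[X] = 0.4·5 + 0.6·0.724138 = 2.43448.
E[X²] = 0.4·27 + 0.6·1.77289 = 11.8637.
Var(X) = E[X²] − (E[X])² = 11.8637 − 5.92671 = 5.93703.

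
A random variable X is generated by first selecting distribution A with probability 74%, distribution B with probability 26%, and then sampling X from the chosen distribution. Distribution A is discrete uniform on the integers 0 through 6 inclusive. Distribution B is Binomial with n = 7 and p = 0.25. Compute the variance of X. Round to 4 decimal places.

Per component, A: μ=3, E[X²]=13; B: μ=1.75, E[X²]=4.375.
E[X] = 0.74·3 + 0.26·1.75 = 2.675.
E[X²] = 0.74·13 + 0.26·4.375 = 10.7575.
Var(X) = E[X²] − (E[X])² = 10.7575 − 7.15562 = 3.60187.

3.6019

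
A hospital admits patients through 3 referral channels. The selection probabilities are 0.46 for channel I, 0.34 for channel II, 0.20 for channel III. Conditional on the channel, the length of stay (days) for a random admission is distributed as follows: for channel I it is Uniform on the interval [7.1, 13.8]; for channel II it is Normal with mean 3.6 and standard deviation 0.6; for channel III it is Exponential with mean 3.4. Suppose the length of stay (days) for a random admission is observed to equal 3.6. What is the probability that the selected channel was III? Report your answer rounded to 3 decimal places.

0.083

Likelihoods f(3.6 | ·): I: 0; II: 0.664904; III: 0.102019.
Posterior ∝ prior × likelihood. Numerator for III: 0.2·0.102019 = 0.0204037.
Normalizing constant: 0.46·0 + 0.34·0.664904 + 0.2·0.102019 = 0.246471.
P(III | observation) = 0.0204037 / 0.246471 = 0.0827835.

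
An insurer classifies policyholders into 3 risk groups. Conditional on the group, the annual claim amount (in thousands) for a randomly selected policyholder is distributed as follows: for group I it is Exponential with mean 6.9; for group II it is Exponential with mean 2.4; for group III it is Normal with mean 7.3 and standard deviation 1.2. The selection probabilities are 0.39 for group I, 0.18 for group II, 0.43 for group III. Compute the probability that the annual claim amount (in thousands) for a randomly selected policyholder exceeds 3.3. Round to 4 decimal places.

0.7171

Conditional on each group, P(X > 3.3): I: 0.61986; II: 0.25284; III: 0.999571.
By total probability, P(X > 3.3) = 0.39·0.61986 + 0.18·0.25284 + 0.43·0.999571 = 0.717072.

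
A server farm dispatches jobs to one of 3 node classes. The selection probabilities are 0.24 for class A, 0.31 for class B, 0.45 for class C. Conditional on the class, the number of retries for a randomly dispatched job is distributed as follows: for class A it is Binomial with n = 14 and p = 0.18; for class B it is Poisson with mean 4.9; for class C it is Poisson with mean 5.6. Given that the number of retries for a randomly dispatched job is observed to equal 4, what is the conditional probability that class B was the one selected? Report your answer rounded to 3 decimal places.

0.350

Likelihoods P(X=4 | ·): A: 0.144432; B: 0.178867; C: 0.151528.
Posterior ∝ prior × likelihood. Numerator for B: 0.31·0.178867 = 0.0554488.
Normalizing constant: 0.24·0.144432 + 0.31·0.178867 + 0.45·0.151528 = 0.1583.
P(B | observation) = 0.0554488 / 0.1583 = 0.350277.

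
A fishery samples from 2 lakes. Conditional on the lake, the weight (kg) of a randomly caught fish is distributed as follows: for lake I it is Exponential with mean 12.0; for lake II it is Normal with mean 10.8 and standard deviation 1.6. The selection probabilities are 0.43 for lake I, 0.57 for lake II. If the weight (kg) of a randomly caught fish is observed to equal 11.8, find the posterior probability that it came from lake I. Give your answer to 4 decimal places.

Likelihoods f(11.8 | ·): I: 0.0311718; II: 0.205101.
Posterior ∝ prior × likelihood. Numerator for I: 0.43·0.0311718 = 0.0134039.
Normalizing constant: 0.43·0.0311718 + 0.57·0.205101 = 0.130311.
P(I | observation) = 0.0134039 / 0.130311 = 0.102861.

0.1029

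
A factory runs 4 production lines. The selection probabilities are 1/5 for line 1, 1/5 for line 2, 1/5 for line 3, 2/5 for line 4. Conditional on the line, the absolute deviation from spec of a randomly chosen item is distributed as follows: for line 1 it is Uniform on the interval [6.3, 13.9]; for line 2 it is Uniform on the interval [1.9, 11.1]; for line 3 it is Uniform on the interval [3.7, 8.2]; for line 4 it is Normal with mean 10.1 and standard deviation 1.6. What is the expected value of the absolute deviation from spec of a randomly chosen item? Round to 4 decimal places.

Component means — 1: 10.1; 2: 6.5; 3: 5.95; 4: 10.1.
E[X] = 0.2·10.1 + 0.2·6.5 + 0.2·5.95 + 0.4·10.1 = 8.55.

8.5500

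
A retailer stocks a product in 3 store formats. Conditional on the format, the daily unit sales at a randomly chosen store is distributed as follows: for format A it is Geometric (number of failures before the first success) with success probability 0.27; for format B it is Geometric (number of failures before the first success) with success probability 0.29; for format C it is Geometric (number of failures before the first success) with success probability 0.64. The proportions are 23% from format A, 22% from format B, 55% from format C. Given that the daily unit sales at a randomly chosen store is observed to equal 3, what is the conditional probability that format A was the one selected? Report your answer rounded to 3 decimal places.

Likelihoods P(X=3 | ·): A: 0.105035; B: 0.103794; C: 0.0298598.
Posterior ∝ prior × likelihood. Numerator for A: 0.23·0.105035 = 0.024158.
Normalizing constant: 0.23·0.105035 + 0.22·0.103794 + 0.55·0.0298598 = 0.0634156.
P(A | observation) = 0.024158 / 0.0634156 = 0.380947.

0.381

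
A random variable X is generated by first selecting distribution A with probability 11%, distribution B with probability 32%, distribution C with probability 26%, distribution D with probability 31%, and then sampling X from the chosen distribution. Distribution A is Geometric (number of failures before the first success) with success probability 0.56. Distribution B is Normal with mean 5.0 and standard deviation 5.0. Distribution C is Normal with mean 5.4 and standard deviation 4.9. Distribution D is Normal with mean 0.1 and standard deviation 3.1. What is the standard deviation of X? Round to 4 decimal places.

Per component, A: μ=0.785714, E[X²]=2.02041; B: μ=5, E[X²]=50; C: μ=5.4, E[X²]=53.17; D: μ=0.1, E[X²]=9.62.
E[X] = 0.11·0.785714 + 0.32·5 + 0.26·5.4 + 0.31·0.1 = 3.12143.
E[X²] = 0.11·2.02041 + 0.32·50 + 0.26·53.17 + 0.31·9.62 = 33.0286.
Var(X) = E[X²] − (E[X])² = 33.0286 − 9.74332 = 23.2853.
SD(X) = √23.2853 = 4.82549.

4.8255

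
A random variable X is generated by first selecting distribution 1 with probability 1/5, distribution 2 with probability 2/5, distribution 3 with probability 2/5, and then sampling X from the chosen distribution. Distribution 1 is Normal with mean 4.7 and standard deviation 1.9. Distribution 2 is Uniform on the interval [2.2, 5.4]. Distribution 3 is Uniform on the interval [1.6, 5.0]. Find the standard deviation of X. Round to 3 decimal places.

1.308

Per component, 1: μ=4.7, E[X²]=25.7; 2: μ=3.8, E[X²]=15.2933; 3: μ=3.3, E[X²]=11.8533.
E[X] = 0.2·4.7 + 0.4·3.8 + 0.4·3.3 = 3.78.
E[X²] = 0.2·25.7 + 0.4·15.2933 + 0.4·11.8533 = 15.9987.
Var(X) = E[X²] − (E[X])² = 15.9987 − 14.2884 = 1.71027.
SD(X) = √1.71027 = 1.30777.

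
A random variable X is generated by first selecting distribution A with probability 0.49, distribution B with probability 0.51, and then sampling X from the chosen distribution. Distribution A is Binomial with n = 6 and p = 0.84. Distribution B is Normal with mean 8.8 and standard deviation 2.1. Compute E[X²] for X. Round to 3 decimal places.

For each component E[X²] = Var + (mean)², giving A: 26.208; B: 81.85.
Overall E[X²] = 0.49·26.208 + 0.51·81.85 = 54.5854.

54.585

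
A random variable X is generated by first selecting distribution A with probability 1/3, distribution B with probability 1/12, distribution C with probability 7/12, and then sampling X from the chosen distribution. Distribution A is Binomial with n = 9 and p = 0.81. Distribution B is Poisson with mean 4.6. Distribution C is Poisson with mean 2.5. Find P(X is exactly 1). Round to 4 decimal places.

0.1236

Conditional on each component, P(X = 1): A: 1.2381e-05; B: 0.0462384; C: 0.205212.
By total probability, P(X = 1) = 0.333333·1.2381e-05 + 0.0833333·0.0462384 + 0.583333·0.205212 = 0.123565.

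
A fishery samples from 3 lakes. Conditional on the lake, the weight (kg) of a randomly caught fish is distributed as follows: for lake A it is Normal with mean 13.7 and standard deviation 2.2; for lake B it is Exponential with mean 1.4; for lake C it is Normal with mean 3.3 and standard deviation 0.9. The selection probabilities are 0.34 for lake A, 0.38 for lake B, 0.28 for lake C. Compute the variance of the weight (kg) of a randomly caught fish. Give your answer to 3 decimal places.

32.845

Per component, A: μ=13.7, E[X²]=192.53; B: μ=1.4, E[X²]=3.92; C: μ=3.3, E[X²]=11.7.
E[X] = 0.34·13.7 + 0.38·1.4 + 0.28·3.3 = 6.114.
E[X²] = 0.34·192.53 + 0.38·3.92 + 0.28·11.7 = 70.2258.
Var(X) = E[X²] − (E[X])² = 70.2258 − 37.381 = 32.8448.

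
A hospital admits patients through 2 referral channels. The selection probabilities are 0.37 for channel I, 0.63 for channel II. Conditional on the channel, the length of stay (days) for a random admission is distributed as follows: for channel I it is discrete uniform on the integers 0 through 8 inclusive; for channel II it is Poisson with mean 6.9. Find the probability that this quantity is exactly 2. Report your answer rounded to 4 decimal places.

0.0562

Conditional on each channel, P(X = 2): I: 0.111111; II: 0.0239903.
By total probability, P(X = 2) = 0.37·0.111111 + 0.63·0.0239903 = 0.056225.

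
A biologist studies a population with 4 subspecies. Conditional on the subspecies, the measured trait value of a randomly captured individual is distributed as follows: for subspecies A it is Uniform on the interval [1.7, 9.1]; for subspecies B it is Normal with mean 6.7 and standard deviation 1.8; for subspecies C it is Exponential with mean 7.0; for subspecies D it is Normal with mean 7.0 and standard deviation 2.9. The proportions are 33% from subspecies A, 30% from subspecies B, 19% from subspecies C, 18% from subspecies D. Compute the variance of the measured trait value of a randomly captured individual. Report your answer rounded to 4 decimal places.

Per component, A: μ=5.4, E[X²]=33.7233; B: μ=6.7, E[X²]=48.13; C: μ=7, E[X²]=98; D: μ=7, E[X²]=57.41.
E[X] = 0.33·5.4 + 0.3·6.7 + 0.19·7 + 0.18·7 = 6.382.
E[X²] = 0.33·33.7233 + 0.3·48.13 + 0.19·98 + 0.18·57.41 = 54.5215.
Var(X) = E[X²] − (E[X])² = 54.5215 − 40.7299 = 13.7916.

13.7916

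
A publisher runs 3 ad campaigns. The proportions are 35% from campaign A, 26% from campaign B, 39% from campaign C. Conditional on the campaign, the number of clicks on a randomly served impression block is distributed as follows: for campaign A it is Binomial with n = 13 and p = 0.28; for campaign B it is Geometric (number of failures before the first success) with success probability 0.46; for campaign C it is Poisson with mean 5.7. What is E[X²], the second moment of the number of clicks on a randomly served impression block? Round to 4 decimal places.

For each component E[X²] = Var + (mean)², giving A: 15.8704; B: 3.93006; C: 38.19.
Overall E[X²] = 0.35·15.8704 + 0.26·3.93006 + 0.39·38.19 = 21.4706.

21.4706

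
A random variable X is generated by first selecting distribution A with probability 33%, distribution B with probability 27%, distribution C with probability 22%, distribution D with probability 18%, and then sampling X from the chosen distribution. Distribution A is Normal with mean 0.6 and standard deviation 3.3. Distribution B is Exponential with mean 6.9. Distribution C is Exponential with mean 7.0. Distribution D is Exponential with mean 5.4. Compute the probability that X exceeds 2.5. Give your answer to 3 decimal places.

Conditional on each component, P(X > 2.5): A: 0.28239; B: 0.69606; C: 0.699673; D: 0.629416.
By total probability, P(X > 2.5) = 0.33·0.28239 + 0.27·0.69606 + 0.22·0.699673 + 0.18·0.629416 = 0.548348.

0.548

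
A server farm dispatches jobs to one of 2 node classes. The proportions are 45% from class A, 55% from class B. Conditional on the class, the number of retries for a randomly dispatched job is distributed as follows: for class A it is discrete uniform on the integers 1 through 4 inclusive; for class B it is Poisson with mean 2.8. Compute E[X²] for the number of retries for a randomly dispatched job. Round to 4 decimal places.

9.2270

For each component E[X²] = Var + (mean)², giving A: 7.5; B: 10.64.
Overall E[X²] = 0.45·7.5 + 0.55·10.64 = 9.227.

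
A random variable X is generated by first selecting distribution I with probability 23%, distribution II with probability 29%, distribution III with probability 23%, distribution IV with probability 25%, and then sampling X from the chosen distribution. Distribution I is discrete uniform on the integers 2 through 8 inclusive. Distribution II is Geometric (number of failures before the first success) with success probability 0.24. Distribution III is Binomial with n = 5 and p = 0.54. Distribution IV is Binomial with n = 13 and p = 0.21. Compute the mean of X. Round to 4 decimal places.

Component means — I: 5; II: 3.16667; III: 2.7; IV: 2.73.
E[X] = 0.23·5 + 0.29·3.16667 + 0.23·2.7 + 0.25·2.73 = 3.37183.

3.3718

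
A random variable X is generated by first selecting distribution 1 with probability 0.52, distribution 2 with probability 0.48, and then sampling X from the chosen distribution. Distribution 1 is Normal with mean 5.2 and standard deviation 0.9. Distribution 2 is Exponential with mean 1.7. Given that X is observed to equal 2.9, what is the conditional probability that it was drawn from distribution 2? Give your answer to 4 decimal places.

0.8535

Likelihoods f(2.9 | ·): 1: 0.0169242; 2: 0.106831.
Posterior ∝ prior × likelihood. Numerator for 2: 0.48·0.106831 = 0.0512787.
Normalizing constant: 0.52·0.0169242 + 0.48·0.106831 = 0.0600793.
P(2 | observation) = 0.0512787 / 0.0600793 = 0.853517.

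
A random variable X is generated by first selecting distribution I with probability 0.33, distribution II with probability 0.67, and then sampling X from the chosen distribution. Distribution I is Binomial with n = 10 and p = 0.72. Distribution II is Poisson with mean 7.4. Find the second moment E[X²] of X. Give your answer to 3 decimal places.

59.420

For each component E[X²] = Var + (mean)², giving I: 53.856; II: 62.16.
Overall E[X²] = 0.33·53.856 + 0.67·62.16 = 59.4197.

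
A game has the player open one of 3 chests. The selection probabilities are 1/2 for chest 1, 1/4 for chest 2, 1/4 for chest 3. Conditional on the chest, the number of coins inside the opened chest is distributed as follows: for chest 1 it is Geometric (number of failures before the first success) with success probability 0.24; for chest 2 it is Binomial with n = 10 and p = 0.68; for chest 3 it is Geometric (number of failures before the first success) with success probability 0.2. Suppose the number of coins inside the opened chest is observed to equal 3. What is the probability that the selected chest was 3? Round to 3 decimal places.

Likelihoods P(X=3 | ·): 1: 0.105354; 2: 0.0129646; 3: 0.1024.
Posterior ∝ prior × likelihood. Numerator for 3: 0.25·0.1024 = 0.0256.
Normalizing constant: 0.5·0.105354 + 0.25·0.0129646 + 0.25·0.1024 = 0.0815183.
P(3 | observation) = 0.0256 / 0.0815183 = 0.31404.

0.314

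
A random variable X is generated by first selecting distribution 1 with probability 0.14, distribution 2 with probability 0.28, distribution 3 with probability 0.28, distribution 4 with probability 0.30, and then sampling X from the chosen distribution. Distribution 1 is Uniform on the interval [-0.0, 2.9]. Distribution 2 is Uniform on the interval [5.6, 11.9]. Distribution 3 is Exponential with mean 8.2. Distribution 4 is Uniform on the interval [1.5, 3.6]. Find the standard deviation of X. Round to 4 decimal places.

5.4609

Per component, 1: μ=1.45, E[X²]=2.80333; 2: μ=8.75, E[X²]=79.87; 3: μ=8.2, E[X²]=134.48; 4: μ=2.55, E[X²]=6.87.
E[X] = 0.14·1.45 + 0.28·8.75 + 0.28·8.2 + 0.3·2.55 = 5.714.
E[X²] = 0.14·2.80333 + 0.28·79.87 + 0.28·134.48 + 0.3·6.87 = 62.4715.
Var(X) = E[X²] − (E[X])² = 62.4715 − 32.6498 = 29.8217.
SD(X) = √29.8217 = 5.46092.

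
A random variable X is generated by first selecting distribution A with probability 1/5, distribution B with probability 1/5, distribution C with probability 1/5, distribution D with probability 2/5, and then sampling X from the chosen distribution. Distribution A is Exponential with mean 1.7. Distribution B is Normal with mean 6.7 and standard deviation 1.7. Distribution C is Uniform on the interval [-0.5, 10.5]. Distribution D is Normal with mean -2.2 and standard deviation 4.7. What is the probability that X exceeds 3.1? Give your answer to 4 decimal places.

Conditional on each component, P(X > 3.1): A: 0.161455; B: 0.982898; C: 0.672727; D: 0.129732.
By total probability, P(X > 3.1) = 0.2·0.161455 + 0.2·0.982898 + 0.2·0.672727 + 0.4·0.129732 = 0.415309.

0.4153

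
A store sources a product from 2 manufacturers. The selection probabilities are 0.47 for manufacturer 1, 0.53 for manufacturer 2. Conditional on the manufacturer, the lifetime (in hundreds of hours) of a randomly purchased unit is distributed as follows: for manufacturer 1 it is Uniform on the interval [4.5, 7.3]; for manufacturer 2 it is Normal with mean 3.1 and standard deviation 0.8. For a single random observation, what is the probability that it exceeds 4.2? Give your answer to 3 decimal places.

0.515

Conditional on each manufacturer, P(X > 4.2): 1: 1; 2: 0.0845657.
By total probability, P(X > 4.2) = 0.47·1 + 0.53·0.0845657 = 0.51482.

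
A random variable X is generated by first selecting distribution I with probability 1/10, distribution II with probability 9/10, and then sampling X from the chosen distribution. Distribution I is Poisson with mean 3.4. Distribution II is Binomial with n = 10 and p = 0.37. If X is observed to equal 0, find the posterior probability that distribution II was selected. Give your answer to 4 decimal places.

Likelihoods P(X=0 | ·): I: 0.0333733; II: 0.0098493.
Posterior ∝ prior × likelihood. Numerator for II: 0.9·0.0098493 = 0.00886437.
Normalizing constant: 0.1·0.0333733 + 0.9·0.0098493 = 0.0122017.
P(II | observation) = 0.00886437 / 0.0122017 = 0.726487.

0.7265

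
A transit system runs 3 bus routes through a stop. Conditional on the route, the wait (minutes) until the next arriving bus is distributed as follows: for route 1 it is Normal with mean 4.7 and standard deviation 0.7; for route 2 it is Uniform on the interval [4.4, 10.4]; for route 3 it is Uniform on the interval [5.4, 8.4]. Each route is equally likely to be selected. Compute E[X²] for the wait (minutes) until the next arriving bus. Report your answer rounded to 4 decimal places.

42.9000

For each component E[X²] = Var + (mean)², giving 1: 22.58; 2: 57.76; 3: 48.36.
Overall E[X²] = 0.333333·22.58 + 0.333333·57.76 + 0.333333·48.36 = 42.9.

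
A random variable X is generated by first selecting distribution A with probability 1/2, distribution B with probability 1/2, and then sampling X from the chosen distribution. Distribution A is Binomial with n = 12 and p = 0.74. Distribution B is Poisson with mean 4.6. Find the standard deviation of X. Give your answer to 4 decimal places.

2.8344

Per component, A: μ=8.88, E[X²]=81.1632; B: μ=4.6, E[X²]=25.76.
E[X] = 0.5·8.88 + 0.5·4.6 = 6.74.
E[X²] = 0.5·81.1632 + 0.5·25.76 = 53.4616.
Var(X) = E[X²] − (E[X])² = 53.4616 − 45.4276 = 8.034.
SD(X) = √8.034 = 2.83443.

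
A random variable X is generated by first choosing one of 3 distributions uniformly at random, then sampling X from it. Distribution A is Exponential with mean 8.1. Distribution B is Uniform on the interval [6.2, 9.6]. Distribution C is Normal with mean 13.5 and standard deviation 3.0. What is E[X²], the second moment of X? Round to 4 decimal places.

128.6144

For each component E[X²] = Var + (mean)², giving A: 131.22; B: 63.3733; C: 191.25.
Overall E[X²] = 0.333333·131.22 + 0.333333·63.3733 + 0.333333·191.25 = 128.614.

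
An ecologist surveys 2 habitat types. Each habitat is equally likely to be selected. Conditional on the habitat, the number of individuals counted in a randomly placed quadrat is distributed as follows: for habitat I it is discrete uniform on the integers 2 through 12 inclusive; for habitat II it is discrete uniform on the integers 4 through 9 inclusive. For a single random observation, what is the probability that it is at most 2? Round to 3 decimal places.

0.045

Conditional on each habitat, P(X ≤ 2): I: 0.0909091; II: 0.
By total probability, P(X ≤ 2) = 0.5·0.0909091 + 0.5·0 = 0.0454545.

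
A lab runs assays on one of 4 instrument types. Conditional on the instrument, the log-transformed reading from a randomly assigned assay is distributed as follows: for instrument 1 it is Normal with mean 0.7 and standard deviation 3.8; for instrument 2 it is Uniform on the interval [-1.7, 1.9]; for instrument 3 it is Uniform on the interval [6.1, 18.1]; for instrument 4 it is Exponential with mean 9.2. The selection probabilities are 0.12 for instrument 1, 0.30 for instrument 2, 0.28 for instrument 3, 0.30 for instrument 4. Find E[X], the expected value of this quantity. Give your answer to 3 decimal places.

6.262

Component means — 1: 0.7; 2: 0.1; 3: 12.1; 4: 9.2.
E[X] = 0.12·0.7 + 0.3·0.1 + 0.28·12.1 + 0.3·9.2 = 6.262.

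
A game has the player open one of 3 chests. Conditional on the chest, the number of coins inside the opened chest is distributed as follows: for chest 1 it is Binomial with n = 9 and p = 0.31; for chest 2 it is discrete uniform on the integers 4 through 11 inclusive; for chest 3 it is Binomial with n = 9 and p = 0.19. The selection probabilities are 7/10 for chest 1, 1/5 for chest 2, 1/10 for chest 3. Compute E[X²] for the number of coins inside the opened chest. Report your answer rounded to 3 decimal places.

For each component E[X²] = Var + (mean)², giving 1: 9.7092; 2: 61.5; 3: 4.3092.
Overall E[X²] = 0.7·9.7092 + 0.2·61.5 + 0.1·4.3092 = 19.5274.

19.527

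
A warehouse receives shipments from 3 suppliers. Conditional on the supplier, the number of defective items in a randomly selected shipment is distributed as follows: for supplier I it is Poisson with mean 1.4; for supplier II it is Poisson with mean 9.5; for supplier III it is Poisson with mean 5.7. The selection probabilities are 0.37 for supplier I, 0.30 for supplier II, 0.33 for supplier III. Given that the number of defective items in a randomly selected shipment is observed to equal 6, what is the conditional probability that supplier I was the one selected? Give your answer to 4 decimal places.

0.0125

Likelihoods P(X=6 | ·): I: 0.00257883; II: 0.0764208; III: 0.159382.
Posterior ∝ prior × likelihood. Numerator for I: 0.37·0.00257883 = 0.000954169.
Normalizing constant: 0.37·0.00257883 + 0.3·0.0764208 + 0.33·0.159382 = 0.0764763.
P(I | observation) = 0.000954169 / 0.0764763 = 0.0124767.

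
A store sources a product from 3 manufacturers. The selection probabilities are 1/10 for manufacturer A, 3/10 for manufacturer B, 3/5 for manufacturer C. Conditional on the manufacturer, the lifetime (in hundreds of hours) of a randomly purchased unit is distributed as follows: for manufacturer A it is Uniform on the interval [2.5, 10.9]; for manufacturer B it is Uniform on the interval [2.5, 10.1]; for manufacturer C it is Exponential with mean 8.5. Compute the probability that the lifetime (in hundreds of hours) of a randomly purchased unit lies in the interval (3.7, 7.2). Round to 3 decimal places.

Conditional on each manufacturer, P(3.7 < X < 7.2): A: 0.416667; B: 0.460526; C: 0.2184.
By total probability, P(3.7 < X < 7.2) = 0.1·0.416667 + 0.3·0.460526 + 0.6·0.2184 = 0.310865.

0.311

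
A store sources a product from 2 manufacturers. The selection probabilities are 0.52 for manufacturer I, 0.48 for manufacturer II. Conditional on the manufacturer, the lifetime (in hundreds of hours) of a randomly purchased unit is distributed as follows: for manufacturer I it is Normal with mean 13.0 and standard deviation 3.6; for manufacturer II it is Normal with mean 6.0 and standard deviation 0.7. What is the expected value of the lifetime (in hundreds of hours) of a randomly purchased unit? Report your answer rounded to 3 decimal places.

Component means — I: 13; II: 6.
E[X] = 0.52·13 + 0.48·6 = 9.64.

9.640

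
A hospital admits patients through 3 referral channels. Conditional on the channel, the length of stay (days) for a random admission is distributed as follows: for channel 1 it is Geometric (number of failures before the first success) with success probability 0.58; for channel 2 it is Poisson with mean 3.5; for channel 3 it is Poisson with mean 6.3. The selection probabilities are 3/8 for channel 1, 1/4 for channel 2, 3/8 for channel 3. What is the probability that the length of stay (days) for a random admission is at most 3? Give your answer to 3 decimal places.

Conditional on each channel, P(X ≤ 3): 1: 0.968883; 2: 0.536633; 3: 0.126374.
By total probability, P(X ≤ 3) = 0.375·0.968883 + 0.25·0.536633 + 0.375·0.126374 = 0.544879.

0.545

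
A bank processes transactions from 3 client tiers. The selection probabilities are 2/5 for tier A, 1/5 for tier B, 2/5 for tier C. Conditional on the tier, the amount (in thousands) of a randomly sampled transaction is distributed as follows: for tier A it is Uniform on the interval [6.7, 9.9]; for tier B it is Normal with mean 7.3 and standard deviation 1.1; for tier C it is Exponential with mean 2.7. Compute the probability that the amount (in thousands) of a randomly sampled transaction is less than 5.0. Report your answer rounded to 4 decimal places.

Conditional on each tier, P(X < 5.0): A: 0; B: 0.0182681; C: 0.843054.
By total probability, P(X < 5.0) = 0.4·0 + 0.2·0.0182681 + 0.4·0.843054 = 0.340875.

0.3409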